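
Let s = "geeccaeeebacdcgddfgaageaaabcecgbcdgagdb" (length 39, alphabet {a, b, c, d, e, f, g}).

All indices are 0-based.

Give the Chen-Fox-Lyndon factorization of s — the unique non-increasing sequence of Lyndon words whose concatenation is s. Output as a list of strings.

emit factor 1: 'g' (i=0, period=1)
emit factor 2: 'e' (i=1, period=1)
emit factor 3: 'e' (i=2, period=1)
emit factor 4: 'c' (i=3, period=1)
emit factor 5: 'c' (i=4, period=1)
emit factor 6: 'aeeeb' (i=5, period=5)
emit factor 7: 'acdcgddfg' (i=10, period=9)
emit factor 8: 'aage' (i=19, period=4)
emit factor 9: 'aaabcecgbcdgagdb' (i=23, period=16)

["g", "e", "e", "c", "c", "aeeeb", "acdcgddfg", "aage", "aaabcecgbcdgagdb"]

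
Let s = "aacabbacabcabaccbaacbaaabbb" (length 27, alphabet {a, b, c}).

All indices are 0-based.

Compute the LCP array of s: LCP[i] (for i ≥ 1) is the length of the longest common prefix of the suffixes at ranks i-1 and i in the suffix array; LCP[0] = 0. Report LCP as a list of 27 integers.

[0, 2, 2, 3, 1, 2, 3, 2, 1, 4, 2, 2, 0, 1, 3, 2, 3, 1, 2, 2, 1, 0, 3, 3, 1, 4, 1]

rank→(start, suffix):
  0 → (21, 'aaabbb')
  1 → (22, 'aabbb')
  2 → (0, 'aacabbacabcabaccbaacbaaabbb')
  3 → (17, 'aacbaaabbb')
  4 → (11, 'abaccbaacbaaabbb')
  5 → (3, 'abbacabcabaccbaacbaaabbb')
  6 → (23, 'abbb')
  7 → (8, 'abcabaccbaacbaaabbb')
  8 → (1, 'acabbacabcabaccbaacbaaabbb')
  9 → (6, 'acabcabaccbaacbaaabbb')
  10 → (18, 'acbaaabbb')
  11 → (13, 'accbaacbaaabbb')
  12 → (26, 'b')
  13 → (20, 'baaabbb')
  14 → (16, 'baacbaaabbb')
  15 → (5, 'bacabcabaccbaacbaaabbb')
  16 → (12, 'baccbaacbaaabbb')
  17 → (25, 'bb')
  18 → (4, 'bbacabcabaccbaacbaaabbb')
  19 → (24, 'bbb')
  20 → (9, 'bcabaccbaacbaaabbb')
  21 → (10, 'cabaccbaacbaaabbb')
  22 → (2, 'cabbacabcabaccbaacbaaabbb')
  23 → (7, 'cabcabaccbaacbaaabbb')
  24 → (19, 'cbaaabbb')
  25 → (15, 'cbaacbaaabbb')
  26 → (14, 'ccbaacbaaabbb')

SA = [21, 22, 0, 17, 11, 3, 23, 8, 1, 6, 18, 13, 26, 20, 16, 5, 12, 25, 4, 24, 9, 10, 2, 7, 19, 15, 14]
[i] adj suffixes → lcp
  [1] 21/22 → 2 ('aa')
  [2] 22/0 → 2 ('aa')
  [3] 0/17 → 3 ('aac')
  [4] 17/11 → 1 ('a')
  [5] 11/3 → 2 ('ab')
  [6] 3/23 → 3 ('abb')
  [7] 23/8 → 2 ('ab')
  [8] 8/1 → 1 ('a')
  [9] 1/6 → 4 ('acab')
  [10] 6/18 → 2 ('ac')
  [11] 18/13 → 2 ('ac')
  [12] 13/26 → 0 ('')
  [13] 26/20 → 1 ('b')
  [14] 20/16 → 3 ('baa')
  [15] 16/5 → 2 ('ba')
  [16] 5/12 → 3 ('bac')
  [17] 12/25 → 1 ('b')
  [18] 25/4 → 2 ('bb')
  [19] 4/24 → 2 ('bb')
  [20] 24/9 → 1 ('b')
  [21] 9/10 → 0 ('')
  [22] 10/2 → 3 ('cab')
  [23] 2/7 → 3 ('cab')
  [24] 7/19 → 1 ('c')
  [25] 19/15 → 4 ('cbaa')
  [26] 15/14 → 1 ('c')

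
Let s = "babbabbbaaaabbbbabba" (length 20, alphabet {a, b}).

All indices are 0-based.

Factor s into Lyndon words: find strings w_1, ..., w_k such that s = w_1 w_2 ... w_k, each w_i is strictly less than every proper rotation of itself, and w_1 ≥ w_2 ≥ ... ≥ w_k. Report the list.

["b", "abbabbb", "aaaabbbbabb", "a"]

emit factor 1: 'b' (i=0, period=1)
emit factor 2: 'abbabbb' (i=1, period=7)
emit factor 3: 'aaaabbbbabb' (i=8, period=11)
emit factor 4: 'a' (i=19, period=1)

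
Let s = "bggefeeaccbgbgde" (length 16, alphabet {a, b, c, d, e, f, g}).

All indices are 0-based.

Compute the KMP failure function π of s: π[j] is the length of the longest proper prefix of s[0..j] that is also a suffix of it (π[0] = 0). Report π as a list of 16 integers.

[0, 0, 0, 0, 0, 0, 0, 0, 0, 0, 1, 2, 1, 2, 0, 0]

π[0] = 0
j=1 s[j]='g': π[1]=0 (border '')
j=2 s[j]='g': π[2]=0 (border '')
j=3 s[j]='e': π[3]=0 (border '')
j=4 s[j]='f': π[4]=0 (border '')
j=5 s[j]='e': π[5]=0 (border '')
j=6 s[j]='e': π[6]=0 (border '')
j=7 s[j]='a': π[7]=0 (border '')
j=8 s[j]='c': π[8]=0 (border '')
j=9 s[j]='c': π[9]=0 (border '')
j=10 s[j]='b': π[10]=1 (border 'b')
j=11 s[j]='g': π[11]=2 (border 'bg')
j=12 s[j]='b': k: 2→0; π[12]=1 (border 'b')
j=13 s[j]='g': π[13]=2 (border 'bg')
j=14 s[j]='d': k: 2→0; π[14]=0 (border '')
j=15 s[j]='e': π[15]=0 (border '')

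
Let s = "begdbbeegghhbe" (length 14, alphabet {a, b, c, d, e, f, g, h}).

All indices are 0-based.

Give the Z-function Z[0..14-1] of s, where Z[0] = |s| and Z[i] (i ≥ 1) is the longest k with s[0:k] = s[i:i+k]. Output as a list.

[14, 0, 0, 0, 1, 2, 0, 0, 0, 0, 0, 0, 2, 0]

Z[0]=14
i=1: fresh scan; Z[1]=0
i=2: fresh scan; Z[2]=0
i=3: fresh scan; Z[3]=0
i=4: fresh scan; Z[4]=1 scan→box=[4,5)
i=5: fresh scan; Z[5]=2 scan→box=[5,7)
i=6: min(r-i=1, Z[1]=0)=0; Z[6]=0
i=7: fresh scan; Z[7]=0
i=8: fresh scan; Z[8]=0
i=9: fresh scan; Z[9]=0
i=10: fresh scan; Z[10]=0
i=11: fresh scan; Z[11]=0
i=12: fresh scan; Z[12]=2 scan→box=[12,14)
i=13: min(r-i=1, Z[1]=0)=0; Z[13]=0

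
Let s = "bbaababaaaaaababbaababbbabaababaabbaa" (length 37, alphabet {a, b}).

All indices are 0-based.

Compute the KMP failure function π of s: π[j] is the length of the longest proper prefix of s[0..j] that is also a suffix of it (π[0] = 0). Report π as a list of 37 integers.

[0, 1, 0, 0, 1, 0, 1, 0, 0, 0, 0, 0, 0, 1, 0, 1, 2, 3, 4, 5, 6, 7, 2, 2, 3, 1, 0, 0, 1, 0, 1, 0, 0, 1, 2, 3, 4]

π[0] = 0
j=1 s[j]='b': π[1]=1 (border 'b')
j=2 s[j]='a': k: 1→0; π[2]=0 (border '')
j=3 s[j]='a': π[3]=0 (border '')
j=4 s[j]='b': π[4]=1 (border 'b')
j=5 s[j]='a': k: 1→0; π[5]=0 (border '')
j=6 s[j]='b': π[6]=1 (border 'b')
j=7 s[j]='a': k: 1→0; π[7]=0 (border '')
j=8 s[j]='a': π[8]=0 (border '')
j=9 s[j]='a': π[9]=0 (border '')
j=10 s[j]='a': π[10]=0 (border '')
j=11 s[j]='a': π[11]=0 (border '')
j=12 s[j]='a': π[12]=0 (border '')
j=13 s[j]='b': π[13]=1 (border 'b')
j=14 s[j]='a': k: 1→0; π[14]=0 (border '')
j=15 s[j]='b': π[15]=1 (border 'b')
j=16 s[j]='b': π[16]=2 (border 'bb')
j=17 s[j]='a': π[17]=3 (border 'bba')
j=18 s[j]='a': π[18]=4 (border 'bbaa')
j=19 s[j]='b': π[19]=5 (border 'bbaab')
j=20 s[j]='a': π[20]=6 (border 'bbaaba')
j=21 s[j]='b': π[21]=7 (border 'bbaabab')
j=22 s[j]='b': k: 7→1; π[22]=2 (border 'bb')
j=23 s[j]='b': k: 2→1; π[23]=2 (border 'bb')
j=24 s[j]='a': π[24]=3 (border 'bba')
j=25 s[j]='b': k: 3→0; π[25]=1 (border 'b')
j=26 s[j]='a': k: 1→0; π[26]=0 (border '')
j=27 s[j]='a': π[27]=0 (border '')
j=28 s[j]='b': π[28]=1 (border 'b')
j=29 s[j]='a': k: 1→0; π[29]=0 (border '')
j=30 s[j]='b': π[30]=1 (border 'b')
j=31 s[j]='a': k: 1→0; π[31]=0 (border '')
j=32 s[j]='a': π[32]=0 (border '')
j=33 s[j]='b': π[33]=1 (border 'b')
j=34 s[j]='b': π[34]=2 (border 'bb')
j=35 s[j]='a': π[35]=3 (border 'bba')
j=36 s[j]='a': π[36]=4 (border 'bbaa')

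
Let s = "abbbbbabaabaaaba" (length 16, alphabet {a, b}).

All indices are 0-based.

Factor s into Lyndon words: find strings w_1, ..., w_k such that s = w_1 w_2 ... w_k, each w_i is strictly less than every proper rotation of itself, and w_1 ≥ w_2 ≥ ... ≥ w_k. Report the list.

emit factor 1: 'abbbbb' (i=0, period=6)
emit factor 2: 'ab' (i=6, period=2)
emit factor 3: 'aab' (i=8, period=3)
emit factor 4: 'aaab' (i=11, period=4)
emit factor 5: 'a' (i=15, period=1)

["abbbbb", "ab", "aab", "aaab", "a"]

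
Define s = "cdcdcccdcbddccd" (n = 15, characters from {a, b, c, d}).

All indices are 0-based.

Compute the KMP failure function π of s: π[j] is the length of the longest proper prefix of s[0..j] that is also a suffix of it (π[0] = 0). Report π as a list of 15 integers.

π[0] = 0
j=1 s[j]='d': π[1]=0 (border '')
j=2 s[j]='c': π[2]=1 (border 'c')
j=3 s[j]='d': π[3]=2 (border 'cd')
j=4 s[j]='c': π[4]=3 (border 'cdc')
j=5 s[j]='c': k: 3→1→0; π[5]=1 (border 'c')
j=6 s[j]='c': k: 1→0; π[6]=1 (border 'c')
j=7 s[j]='d': π[7]=2 (border 'cd')
j=8 s[j]='c': π[8]=3 (border 'cdc')
j=9 s[j]='b': k: 3→1→0; π[9]=0 (border '')
j=10 s[j]='d': π[10]=0 (border '')
j=11 s[j]='d': π[11]=0 (border '')
j=12 s[j]='c': π[12]=1 (border 'c')
j=13 s[j]='c': k: 1→0; π[13]=1 (border 'c')
j=14 s[j]='d': π[14]=2 (border 'cd')

[0, 0, 1, 2, 3, 1, 1, 2, 3, 0, 0, 0, 1, 1, 2]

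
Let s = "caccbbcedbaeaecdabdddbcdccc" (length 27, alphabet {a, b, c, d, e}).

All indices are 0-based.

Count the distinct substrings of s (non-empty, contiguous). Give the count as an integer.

rank→(start, suffix):
  0 → (16, 'abdddbcdccc')
  1 → (1, 'accbbcedbaeaecdabdddbcdccc')
  2 → (10, 'aeaecdabdddbcdccc')
  3 → (12, 'aecdabdddbcdccc')
  4 → (9, 'baeaecdabdddbcdccc')
  5 → (4, 'bbcedbaeaecdabdddbcdccc')
  6 → (21, 'bcdccc')
  7 → (5, 'bcedbaeaecdabdddbcdccc')
  8 → (17, 'bdddbcdccc')
  9 → (26, 'c')
  10 → (0, 'caccbbcedbaeaecdabdddbcdccc')
  11 → (3, 'cbbcedbaeaecdabdddbcdccc')
  12 → (25, 'cc')
  13 → (2, 'ccbbcedbaeaecdabdddbcdccc')
  14 → (24, 'ccc')
  15 → (14, 'cdabdddbcdccc')
  16 → (22, 'cdccc')
  17 → (6, 'cedbaeaecdabdddbcdccc')
  18 → (15, 'dabdddbcdccc')
  19 → (8, 'dbaeaecdabdddbcdccc')
  20 → (20, 'dbcdccc')
  21 → (23, 'dccc')
  22 → (19, 'ddbcdccc')
  23 → (18, 'dddbcdccc')
  24 → (11, 'eaecdabdddbcdccc')
  25 → (13, 'ecdabdddbcdccc')
  26 → (7, 'edbaeaecdabdddbcdccc')

SA = [16, 1, 10, 12, 9, 4, 21, 5, 17, 26, 0, 3, 25, 2, 24, 14, 22, 6, 15, 8, 20, 23, 19, 18, 11, 13, 7]
i: (SA[i-1],SA[i]) lcp shared
  1: (16,1) 1 'a'
  2: (1,10) 1 'a'
  3: (10,12) 2 'ae'
  4: (12,9) 0 ''
  5: (9,4) 1 'b'
  6: (4,21) 1 'b'
  7: (21,5) 2 'bc'
  8: (5,17) 1 'b'
  9: (17,26) 0 ''
  10: (26,0) 1 'c'
  11: (0,3) 1 'c'
  12: (3,25) 1 'c'
  13: (25,2) 2 'cc'
  14: (2,24) 2 'cc'
  15: (24,14) 1 'c'
  16: (14,22) 2 'cd'
  17: (22,6) 1 'c'
  18: (6,15) 0 ''
  19: (15,8) 1 'd'
  20: (8,20) 2 'db'
  21: (20,23) 1 'd'
  22: (23,19) 1 'd'
  23: (19,18) 2 'dd'
  24: (18,11) 0 ''
  25: (11,13) 1 'e'
  26: (13,7) 1 'e'

n(n+1)/2 = 27·28/2 = 378
Σ LCP = 0 + 1 + 1 + 2 + 0 + 1 + 1 + 2 + 1 + 0 + 1 + 1 + 1 + 2 + 2 + 1 + 2 + 1 + 0 + 1 + 2 + 1 + 1 + 2 + 0 + 1 + 1 = 29
distinct = 378 − 29 = 349

349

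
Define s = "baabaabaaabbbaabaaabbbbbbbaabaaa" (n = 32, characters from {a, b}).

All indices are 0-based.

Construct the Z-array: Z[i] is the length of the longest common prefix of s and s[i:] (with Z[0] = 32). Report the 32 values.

Z[0]=32
i=1: i≥r, start 0; Z[1]=0
i=2: i≥r, start 0; Z[2]=0
i=3: i≥r, start 0; Z[3]=6 scan→box=[3,9)
i=4: min(r-i=5, Z[1]=0)=0; Z[4]=0
i=5: min(r-i=4, Z[2]=0)=0; Z[5]=0
i=6: min(r-i=3, Z[3]=6)=3; Z[6]=3
i=7: min(r-i=2, Z[4]=0)=0; Z[7]=0
i=8: min(r-i=1, Z[5]=0)=0; Z[8]=0
i=9: i≥r, start 0; Z[9]=0
i=10: i≥r, start 0; Z[10]=1 scan→box=[10,11)
i=11: i≥r, start 0; Z[11]=1 scan→box=[11,12)
i=12: i≥r, start 0; Z[12]=6 scan→box=[12,18)
i=13: min(r-i=5, Z[1]=0)=0; Z[13]=0
i=14: min(r-i=4, Z[2]=0)=0; Z[14]=0
i=15: min(r-i=3, Z[3]=6)=3; Z[15]=3
i=16: min(r-i=2, Z[4]=0)=0; Z[16]=0
i=17: min(r-i=1, Z[5]=0)=0; Z[17]=0
i=18: i≥r, start 0; Z[18]=0
i=19: i≥r, start 0; Z[19]=1 scan→box=[19,20)
i=20: i≥r, start 0; Z[20]=1 scan→box=[20,21)
i=21: i≥r, start 0; Z[21]=1 scan→box=[21,22)
i=22: i≥r, start 0; Z[22]=1 scan→box=[22,23)
i=23: i≥r, start 0; Z[23]=1 scan→box=[23,24)
i=24: i≥r, start 0; Z[24]=1 scan→box=[24,25)
i=25: i≥r, start 0; Z[25]=6 scan→box=[25,31)
i=26: min(r-i=5, Z[1]=0)=0; Z[26]=0
i=27: min(r-i=4, Z[2]=0)=0; Z[27]=0
i=28: min(r-i=3, Z[3]=6)=3; Z[28]=3
i=29: min(r-i=2, Z[4]=0)=0; Z[29]=0
i=30: min(r-i=1, Z[5]=0)=0; Z[30]=0
i=31: i≥r, start 0; Z[31]=0

[32, 0, 0, 6, 0, 0, 3, 0, 0, 0, 1, 1, 6, 0, 0, 3, 0, 0, 0, 1, 1, 1, 1, 1, 1, 6, 0, 0, 3, 0, 0, 0]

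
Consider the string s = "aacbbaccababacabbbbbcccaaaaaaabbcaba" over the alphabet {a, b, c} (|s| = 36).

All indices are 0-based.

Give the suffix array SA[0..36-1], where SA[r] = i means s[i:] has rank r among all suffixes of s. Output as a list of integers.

[35, 23, 24, 25, 26, 27, 28, 0, 33, 8, 10, 14, 29, 12, 1, 5, 34, 9, 11, 4, 3, 15, 16, 17, 30, 18, 31, 19, 22, 32, 7, 13, 2, 21, 6, 20]

sorted suffixes:
  #0 SA[0]=35  'a'
  #1 SA[1]=23  'aaaaaaabbcaba'
  #2 SA[2]=24  'aaaaaabbcaba'
  #3 SA[3]=25  'aaaaabbcaba'
  #4 SA[4]=26  'aaaabbcaba'
  #5 SA[5]=27  'aaabbcaba'
  #6 SA[6]=28  'aabbcaba'
  #7 SA[7]=0  'aacbbaccababacabbbbbcccaaaaaaabbcaba'
  #8 SA[8]=33  'aba'
  #9 SA[9]=8  'ababacabbbbbcccaaaaaaabbcaba'
  #10 SA[10]=10  'abacabbbbbcccaaaaaaabbcaba'
  #11 SA[11]=14  'abbbbbcccaaaaaaabbcaba'
  #12 SA[12]=29  'abbcaba'
  #13 SA[13]=12  'acabbbbbcccaaaaaaabbcaba'
  #14 SA[14]=1  'acbbaccababacabbbbbcccaaaaaaabbcaba'
  #15 SA[15]=5  'accababacabbbbbcccaaaaaaabbcaba'
  #16 SA[16]=34  'ba'
  #17 SA[17]=9  'babacabbbbbcccaaaaaaabbcaba'
  #18 SA[18]=11  'bacabbbbbcccaaaaaaabbcaba'
  #19 SA[19]=4  'baccababacabbbbbcccaaaaaaabbcaba'
  #20 SA[20]=3  'bbaccababacabbbbbcccaaaaaaabbcaba'
  #21 SA[21]=15  'bbbbbcccaaaaaaabbcaba'
  #22 SA[22]=16  'bbbbcccaaaaaaabbcaba'
  #23 SA[23]=17  'bbbcccaaaaaaabbcaba'
  #24 SA[24]=30  'bbcaba'
  #25 SA[25]=18  'bbcccaaaaaaabbcaba'
  #26 SA[26]=31  'bcaba'
  #27 SA[27]=19  'bcccaaaaaaabbcaba'
  #28 SA[28]=22  'caaaaaaabbcaba'
  #29 SA[29]=32  'caba'
  #30 SA[30]=7  'cababacabbbbbcccaaaaaaabbcaba'
  #31 SA[31]=13  'cabbbbbcccaaaaaaabbcaba'
  #32 SA[32]=2  'cbbaccababacabbbbbcccaaaaaaabbcaba'
  #33 SA[33]=21  'ccaaaaaaabbcaba'
  #34 SA[34]=6  'ccababacabbbbbcccaaaaaaabbcaba'
  #35 SA[35]=20  'cccaaaaaaabbcaba'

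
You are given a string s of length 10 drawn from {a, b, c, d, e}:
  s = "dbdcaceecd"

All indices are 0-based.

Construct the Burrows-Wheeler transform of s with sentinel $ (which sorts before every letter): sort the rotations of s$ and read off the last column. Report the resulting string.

rank  rotation     last
    0  $dbdcaceecd  d
    1  aceecd$dbdc  c
    2  bdcaceecd$d  d
    3  caceecd$dbd  d
    4  cd$dbdcacee  e
    5  ceecd$dbdca  a
    6  d$dbdcaceec  c
    7  dbdcaceecd$  $
    8  dcaceecd$db  b
    9  ecd$dbdcace  e
   10  eecd$dbdcac  c

dcddeac$bec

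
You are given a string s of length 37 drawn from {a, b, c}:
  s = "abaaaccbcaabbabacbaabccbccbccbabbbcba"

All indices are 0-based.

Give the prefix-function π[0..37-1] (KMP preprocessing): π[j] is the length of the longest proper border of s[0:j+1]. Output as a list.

π[0] = 0
j=1 s[j]='b': π[1]=0 (border '')
j=2 s[j]='a': π[2]=1 (border 'a')
j=3 s[j]='a': k: 1→0; π[3]=1 (border 'a')
j=4 s[j]='a': k: 1→0; π[4]=1 (border 'a')
j=5 s[j]='c': k: 1→0; π[5]=0 (border '')
j=6 s[j]='c': π[6]=0 (border '')
j=7 s[j]='b': π[7]=0 (border '')
j=8 s[j]='c': π[8]=0 (border '')
j=9 s[j]='a': π[9]=1 (border 'a')
j=10 s[j]='a': k: 1→0; π[10]=1 (border 'a')
j=11 s[j]='b': π[11]=2 (border 'ab')
j=12 s[j]='b': k: 2→0; π[12]=0 (border '')
j=13 s[j]='a': π[13]=1 (border 'a')
j=14 s[j]='b': π[14]=2 (border 'ab')
j=15 s[j]='a': π[15]=3 (border 'aba')
j=16 s[j]='c': k: 3→1→0; π[16]=0 (border '')
j=17 s[j]='b': π[17]=0 (border '')
j=18 s[j]='a': π[18]=1 (border 'a')
j=19 s[j]='a': k: 1→0; π[19]=1 (border 'a')
j=20 s[j]='b': π[20]=2 (border 'ab')
j=21 s[j]='c': k: 2→0; π[21]=0 (border '')
j=22 s[j]='c': π[22]=0 (border '')
j=23 s[j]='b': π[23]=0 (border '')
j=24 s[j]='c': π[24]=0 (border '')
j=25 s[j]='c': π[25]=0 (border '')
j=26 s[j]='b': π[26]=0 (border '')
j=27 s[j]='c': π[27]=0 (border '')
j=28 s[j]='c': π[28]=0 (border '')
j=29 s[j]='b': π[29]=0 (border '')
j=30 s[j]='a': π[30]=1 (border 'a')
j=31 s[j]='b': π[31]=2 (border 'ab')
j=32 s[j]='b': k: 2→0; π[32]=0 (border '')
j=33 s[j]='b': π[33]=0 (border '')
j=34 s[j]='c': π[34]=0 (border '')
j=35 s[j]='b': π[35]=0 (border '')
j=36 s[j]='a': π[36]=1 (border 'a')

[0, 0, 1, 1, 1, 0, 0, 0, 0, 1, 1, 2, 0, 1, 2, 3, 0, 0, 1, 1, 2, 0, 0, 0, 0, 0, 0, 0, 0, 0, 1, 2, 0, 0, 0, 0, 1]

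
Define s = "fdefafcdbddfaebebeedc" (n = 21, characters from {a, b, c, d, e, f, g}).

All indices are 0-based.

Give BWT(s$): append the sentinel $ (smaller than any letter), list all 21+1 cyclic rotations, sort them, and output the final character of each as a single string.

cffdeedfcebfdabebddea$

rank  rotation                last
    0  $fdefafcdbddfaebebeedc  c
    1  aebebeedc$fdefafcdbddf  f
    2  afcdbddfaebebeedc$fdef  f
    3  bddfaebebeedc$fdefafcd  d
    4  bebeedc$fdefafcdbddfae  e
    5  beedc$fdefafcdbddfaebe  e
    6  c$fdefafcdbddfaebebeed  d
    7  cdbddfaebebeedc$fdefaf  f
    8  dbddfaebebeedc$fdefafc  c
    9  dc$fdefafcdbddfaebebee  e
   10  ddfaebebeedc$fdefafcdb  b
   11  defafcdbddfaebebeedc$f  f
   12  dfaebebeedc$fdefafcdbd  d
   13  ebebeedc$fdefafcdbddfa  a
   14  ebeedc$fdefafcdbddfaeb  b
   15  edc$fdefafcdbddfaebebe  e
   16  eedc$fdefafcdbddfaebeb  b
   17  efafcdbddfaebebeedc$fd  d
   18  faebebeedc$fdefafcdbdd  d
   19  fafcdbddfaebebeedc$fde  e
   20  fcdbddfaebebeedc$fdefa  a
   21  fdefafcdbddfaebebeedc$  $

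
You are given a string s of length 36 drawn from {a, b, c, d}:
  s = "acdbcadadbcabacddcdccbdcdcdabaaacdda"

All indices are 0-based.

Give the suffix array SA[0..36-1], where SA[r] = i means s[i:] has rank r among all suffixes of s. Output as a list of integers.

rank | idx | suffix
   0 |  35 | a
   1 |  29 | aaacdda
   2 |  30 | aacdda
   3 |  27 | abaaacdda
   4 |  11 | abacddcdccbdcdcdabaaacdda
   5 |   0 | acdbcadadbcabacddcdccbdcdcdabaaacdda
   6 |  31 | acdda
   7 |  13 | acddcdccbdcdcdabaaacdda
   8 |   5 | adadbcabacddcdccbdcdcdabaaacdda
   9 |   7 | adbcabacddcdccbdcdcdabaaacdda
  10 |  28 | baaacdda
  11 |  12 | bacddcdccbdcdcdabaaacdda
  12 |   9 | bcabacddcdccbdcdcdabaaacdda
  13 |   3 | bcadadbcabacddcdccbdcdcdabaaacdda
  14 |  21 | bdcdcdabaaacdda
  15 |  10 | cabacddcdccbdcdcdabaaacdda
  16 |   4 | cadadbcabacddcdccbdcdcdabaaacdda
  17 |  20 | cbdcdcdabaaacdda
  18 |  19 | ccbdcdcdabaaacdda
  19 |  25 | cdabaaacdda
  20 |   1 | cdbcadadbcabacddcdccbdcdcdabaaacdda
  21 |  17 | cdccbdcdcdabaaacdda
  22 |  23 | cdcdabaaacdda
  23 |  32 | cdda
  24 |  14 | cddcdccbdcdcdabaaacdda
  25 |  34 | da
  26 |  26 | dabaaacdda
  27 |   6 | dadbcabacddcdccbdcdcdabaaacdda
  28 |   8 | dbcabacddcdccbdcdcdabaaacdda
  29 |   2 | dbcadadbcabacddcdccbdcdcdabaaacdda
  30 |  18 | dccbdcdcdabaaacdda
  31 |  24 | dcdabaaacdda
  32 |  16 | dcdccbdcdcdabaaacdda
  33 |  22 | dcdcdabaaacdda
  34 |  33 | dda
  35 |  15 | ddcdccbdcdcdabaaacdda

[35, 29, 30, 27, 11, 0, 31, 13, 5, 7, 28, 12, 9, 3, 21, 10, 4, 20, 19, 25, 1, 17, 23, 32, 14, 34, 26, 6, 8, 2, 18, 24, 16, 22, 33, 15]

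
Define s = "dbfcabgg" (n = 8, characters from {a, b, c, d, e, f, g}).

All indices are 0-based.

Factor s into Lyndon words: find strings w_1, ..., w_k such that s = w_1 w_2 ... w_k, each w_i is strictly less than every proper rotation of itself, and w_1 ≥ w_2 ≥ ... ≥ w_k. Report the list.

["d", "bfc", "abgg"]

emit factor 1: 'd' (i=0, period=1)
emit factor 2: 'bfc' (i=1, period=3)
emit factor 3: 'abgg' (i=4, period=4)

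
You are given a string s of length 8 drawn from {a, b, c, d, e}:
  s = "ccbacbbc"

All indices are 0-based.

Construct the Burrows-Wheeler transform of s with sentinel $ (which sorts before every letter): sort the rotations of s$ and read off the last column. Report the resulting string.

rank  rotation   last
    0  $ccbacbbc  c
    1  acbbc$ccb  b
    2  bacbbc$cc  c
    3  bbc$ccbac  c
    4  bc$ccbacb  b
    5  c$ccbacbb  b
    6  cbacbbc$c  c
    7  cbbc$ccba  a
    8  ccbacbbc$  $

cbccbbca$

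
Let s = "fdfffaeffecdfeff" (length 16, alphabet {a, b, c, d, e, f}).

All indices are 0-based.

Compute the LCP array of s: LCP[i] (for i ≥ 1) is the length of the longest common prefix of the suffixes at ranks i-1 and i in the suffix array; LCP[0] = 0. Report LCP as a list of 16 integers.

[0, 0, 0, 2, 0, 1, 3, 0, 1, 1, 1, 2, 1, 2, 2, 2]

rank | idx | suffix
   0 |   5 | aeffecdfeff
   1 |  10 | cdfeff
   2 |  11 | dfeff
   3 |   1 | dfffaeffecdfeff
   4 |   9 | ecdfeff
   5 |  13 | eff
   6 |   6 | effecdfeff
   7 |  15 | f
   8 |   4 | faeffecdfeff
   9 |   0 | fdfffaeffecdfeff
  10 |   8 | fecdfeff
  11 |  12 | feff
  12 |  14 | ff
  13 |   3 | ffaeffecdfeff
  14 |   7 | ffecdfeff
  15 |   2 | fffaeffecdfeff

SA = [5, 10, 11, 1, 9, 13, 6, 15, 4, 0, 8, 12, 14, 3, 7, 2]
i: (SA[i-1],SA[i]) lcp shared
  1: (5,10) 0 ''
  2: (10,11) 0 ''
  3: (11,1) 2 'df'
  4: (1,9) 0 ''
  5: (9,13) 1 'e'
  6: (13,6) 3 'eff'
  7: (6,15) 0 ''
  8: (15,4) 1 'f'
  9: (4,0) 1 'f'
  10: (0,8) 1 'f'
  11: (8,12) 2 'fe'
  12: (12,14) 1 'f'
  13: (14,3) 2 'ff'
  14: (3,7) 2 'ff'
  15: (7,2) 2 'ff'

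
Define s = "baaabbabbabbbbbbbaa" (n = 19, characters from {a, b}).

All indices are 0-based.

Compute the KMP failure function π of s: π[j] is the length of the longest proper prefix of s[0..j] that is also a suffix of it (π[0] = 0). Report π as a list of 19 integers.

[0, 0, 0, 0, 1, 1, 2, 1, 1, 2, 1, 1, 1, 1, 1, 1, 1, 2, 3]

π[0] = 0
j=1 s[j]='a': π[1]=0 (border '')
j=2 s[j]='a': π[2]=0 (border '')
j=3 s[j]='a': π[3]=0 (border '')
j=4 s[j]='b': π[4]=1 (border 'b')
j=5 s[j]='b': k: 1→0; π[5]=1 (border 'b')
j=6 s[j]='a': π[6]=2 (border 'ba')
j=7 s[j]='b': k: 2→0; π[7]=1 (border 'b')
j=8 s[j]='b': k: 1→0; π[8]=1 (border 'b')
j=9 s[j]='a': π[9]=2 (border 'ba')
j=10 s[j]='b': k: 2→0; π[10]=1 (border 'b')
j=11 s[j]='b': k: 1→0; π[11]=1 (border 'b')
j=12 s[j]='b': k: 1→0; π[12]=1 (border 'b')
j=13 s[j]='b': k: 1→0; π[13]=1 (border 'b')
j=14 s[j]='b': k: 1→0; π[14]=1 (border 'b')
j=15 s[j]='b': k: 1→0; π[15]=1 (border 'b')
j=16 s[j]='b': k: 1→0; π[16]=1 (border 'b')
j=17 s[j]='a': π[17]=2 (border 'ba')
j=18 s[j]='a': π[18]=3 (border 'baa')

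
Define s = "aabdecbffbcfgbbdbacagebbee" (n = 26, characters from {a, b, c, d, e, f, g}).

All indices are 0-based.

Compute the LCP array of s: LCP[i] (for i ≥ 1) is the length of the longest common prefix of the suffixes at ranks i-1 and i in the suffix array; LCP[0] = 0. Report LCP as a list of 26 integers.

rank | idx | suffix
   0 |   0 | aabdecbffbcfgbbdbacagebbee
   1 |   1 | abdecbffbcfgbbdbacagebbee
   2 |  17 | acagebbee
   3 |  19 | agebbee
   4 |  16 | bacagebbee
   5 |  13 | bbdbacagebbee
   6 |  22 | bbee
   7 |   9 | bcfgbbdbacagebbee
   8 |  14 | bdbacagebbee
   9 |   2 | bdecbffbcfgbbdbacagebbee
  10 |  23 | bee
  11 |   6 | bffbcfgbbdbacagebbee
  12 |  18 | cagebbee
  13 |   5 | cbffbcfgbbdbacagebbee
  14 |  10 | cfgbbdbacagebbee
  15 |  15 | dbacagebbee
  16 |   3 | decbffbcfgbbdbacagebbee
  17 |  25 | e
  18 |  21 | ebbee
  19 |   4 | ecbffbcfgbbdbacagebbee
  20 |  24 | ee
  21 |   8 | fbcfgbbdbacagebbee
  22 |   7 | ffbcfgbbdbacagebbee
  23 |  11 | fgbbdbacagebbee
  24 |  12 | gbbdbacagebbee
  25 |  20 | gebbee

SA = [0, 1, 17, 19, 16, 13, 22, 9, 14, 2, 23, 6, 18, 5, 10, 15, 3, 25, 21, 4, 24, 8, 7, 11, 12, 20]
rank  pair      lcp
   1  s[0:],s[1:]  1  'a'
   2  s[1:],s[17:]  1  'a'
   3  s[17:],s[19:]  1  'a'
   4  s[19:],s[16:]  0  ''
   5  s[16:],s[13:]  1  'b'
   6  s[13:],s[22:]  2  'bb'
   7  s[22:],s[9:]  1  'b'
   8  s[9:],s[14:]  1  'b'
   9  s[14:],s[2:]  2  'bd'
  10  s[2:],s[23:]  1  'b'
  11  s[23:],s[6:]  1  'b'
  12  s[6:],s[18:]  0  ''
  13  s[18:],s[5:]  1  'c'
  14  s[5:],s[10:]  1  'c'
  15  s[10:],s[15:]  0  ''
  16  s[15:],s[3:]  1  'd'
  17  s[3:],s[25:]  0  ''
  18  s[25:],s[21:]  1  'e'
  19  s[21:],s[4:]  1  'e'
  20  s[4:],s[24:]  1  'e'
  21  s[24:],s[8:]  0  ''
  22  s[8:],s[7:]  1  'f'
  23  s[7:],s[11:]  1  'f'
  24  s[11:],s[12:]  0  ''
  25  s[12:],s[20:]  1  'g'

[0, 1, 1, 1, 0, 1, 2, 1, 1, 2, 1, 1, 0, 1, 1, 0, 1, 0, 1, 1, 1, 0, 1, 1, 0, 1]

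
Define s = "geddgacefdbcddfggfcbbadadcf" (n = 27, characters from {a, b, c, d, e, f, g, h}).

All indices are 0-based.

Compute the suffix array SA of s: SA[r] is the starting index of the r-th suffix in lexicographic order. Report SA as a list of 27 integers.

[5, 21, 23, 20, 19, 10, 18, 11, 6, 25, 22, 9, 24, 12, 2, 13, 3, 1, 7, 26, 17, 8, 14, 4, 0, 16, 15]

rank→(start, suffix):
  0 → (5, 'acefdbcddfggfcbbadadcf')
  1 → (21, 'adadcf')
  2 → (23, 'adcf')
  3 → (20, 'badadcf')
  4 → (19, 'bbadadcf')
  5 → (10, 'bcddfggfcbbadadcf')
  6 → (18, 'cbbadadcf')
  7 → (11, 'cddfggfcbbadadcf')
  8 → (6, 'cefdbcddfggfcbbadadcf')
  9 → (25, 'cf')
  10 → (22, 'dadcf')
  11 → (9, 'dbcddfggfcbbadadcf')
  12 → (24, 'dcf')
  13 → (12, 'ddfggfcbbadadcf')
  14 → (2, 'ddgacefdbcddfggfcbbadadcf')
  15 → (13, 'dfggfcbbadadcf')
  16 → (3, 'dgacefdbcddfggfcbbadadcf')
  17 → (1, 'eddgacefdbcddfggfcbbadadcf')
  18 → (7, 'efdbcddfggfcbbadadcf')
  19 → (26, 'f')
  20 → (17, 'fcbbadadcf')
  21 → (8, 'fdbcddfggfcbbadadcf')
  22 → (14, 'fggfcbbadadcf')
  23 → (4, 'gacefdbcddfggfcbbadadcf')
  24 → (0, 'geddgacefdbcddfggfcbbadadcf')
  25 → (16, 'gfcbbadadcf')
  26 → (15, 'ggfcbbadadcf')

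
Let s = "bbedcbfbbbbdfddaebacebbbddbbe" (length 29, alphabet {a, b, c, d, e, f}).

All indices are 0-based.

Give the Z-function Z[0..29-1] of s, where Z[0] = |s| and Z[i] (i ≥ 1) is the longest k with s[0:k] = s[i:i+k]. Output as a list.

Z[0]=29
i=1: fresh scan; Z[1]=1 grow→box=[1,2)
i=2: fresh scan; Z[2]=0
i=3: fresh scan; Z[3]=0
i=4: fresh scan; Z[4]=0
i=5: fresh scan; Z[5]=1 grow→box=[5,6)
i=6: fresh scan; Z[6]=0
i=7: fresh scan; Z[7]=2 grow→box=[7,9)
i=8: min(r-i=1, Z[1]=1)=1; Z[8]=2 grow→box=[8,10)
i=9: min(r-i=1, Z[1]=1)=1; Z[9]=2 grow→box=[9,11)
i=10: min(r-i=1, Z[1]=1)=1; Z[10]=1
i=11: fresh scan; Z[11]=0
i=12: fresh scan; Z[12]=0
i=13: fresh scan; Z[13]=0
i=14: fresh scan; Z[14]=0
i=15: fresh scan; Z[15]=0
i=16: fresh scan; Z[16]=0
i=17: fresh scan; Z[17]=1 grow→box=[17,18)
i=18: fresh scan; Z[18]=0
i=19: fresh scan; Z[19]=0
i=20: fresh scan; Z[20]=0
i=21: fresh scan; Z[21]=2 grow→box=[21,23)
i=22: min(r-i=1, Z[1]=1)=1; Z[22]=2 grow→box=[22,24)
i=23: min(r-i=1, Z[1]=1)=1; Z[23]=1
i=24: fresh scan; Z[24]=0
i=25: fresh scan; Z[25]=0
i=26: fresh scan; Z[26]=3 grow→box=[26,29)
i=27: min(r-i=2, Z[1]=1)=1; Z[27]=1
i=28: min(r-i=1, Z[2]=0)=0; Z[28]=0

[29, 1, 0, 0, 0, 1, 0, 2, 2, 2, 1, 0, 0, 0, 0, 0, 0, 1, 0, 0, 0, 2, 2, 1, 0, 0, 3, 1, 0]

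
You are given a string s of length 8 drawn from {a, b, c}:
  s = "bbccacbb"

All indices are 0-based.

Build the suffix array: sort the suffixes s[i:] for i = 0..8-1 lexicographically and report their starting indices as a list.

[4, 7, 6, 0, 1, 3, 5, 2]

rank | idx | suffix
   0 |   4 | acbb
   1 |   7 | b
   2 |   6 | bb
   3 |   0 | bbccacbb
   4 |   1 | bccacbb
   5 |   3 | cacbb
   6 |   5 | cbb
   7 |   2 | ccacbb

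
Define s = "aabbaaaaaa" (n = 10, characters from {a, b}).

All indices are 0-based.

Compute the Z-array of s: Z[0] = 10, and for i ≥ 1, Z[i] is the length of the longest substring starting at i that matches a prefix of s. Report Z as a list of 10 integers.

Z[0]=10
i=1: i≥r, start 0; Z[1]=1 grow→box=[1,2)
i=2: i≥r, start 0; Z[2]=0
i=3: i≥r, start 0; Z[3]=0
i=4: i≥r, start 0; Z[4]=2 grow→box=[4,6)
i=5: min(r-i=1, Z[1]=1)=1; Z[5]=2 grow→box=[5,7)
i=6: min(r-i=1, Z[1]=1)=1; Z[6]=2 grow→box=[6,8)
i=7: min(r-i=1, Z[1]=1)=1; Z[7]=2 grow→box=[7,9)
i=8: min(r-i=1, Z[1]=1)=1; Z[8]=2 grow→box=[8,10)
i=9: min(r-i=1, Z[1]=1)=1; Z[9]=1

[10, 1, 0, 0, 2, 2, 2, 2, 2, 1]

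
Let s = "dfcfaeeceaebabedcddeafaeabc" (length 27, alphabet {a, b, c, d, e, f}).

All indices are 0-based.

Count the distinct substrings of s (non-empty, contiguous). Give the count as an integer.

rank→(start, suffix):
  0 → (24, 'abc')
  1 → (12, 'abedcddeafaeabc')
  2 → (22, 'aeabc')
  3 → (9, 'aebabedcddeafaeabc')
  4 → (4, 'aeeceaebabedcddeafaeabc')
  5 → (20, 'afaeabc')
  6 → (11, 'babedcddeafaeabc')
  7 → (25, 'bc')
  8 → (13, 'bedcddeafaeabc')
  9 → (26, 'c')
  10 → (16, 'cddeafaeabc')
  11 → (7, 'ceaebabedcddeafaeabc')
  12 → (2, 'cfaeeceaebabedcddeafaeabc')
  13 → (15, 'dcddeafaeabc')
  14 → (17, 'ddeafaeabc')
  15 → (18, 'deafaeabc')
  16 → (0, 'dfcfaeeceaebabedcddeafaeabc')
  17 → (23, 'eabc')
  18 → (8, 'eaebabedcddeafaeabc')
  19 → (19, 'eafaeabc')
  20 → (10, 'ebabedcddeafaeabc')
  21 → (6, 'eceaebabedcddeafaeabc')
  22 → (14, 'edcddeafaeabc')
  23 → (5, 'eeceaebabedcddeafaeabc')
  24 → (21, 'faeabc')
  25 → (3, 'faeeceaebabedcddeafaeabc')
  26 → (1, 'fcfaeeceaebabedcddeafaeabc')

SA = [24, 12, 22, 9, 4, 20, 11, 25, 13, 26, 16, 7, 2, 15, 17, 18, 0, 23, 8, 19, 10, 6, 14, 5, 21, 3, 1]
rank  pair      lcp
   1  s[24:],s[12:]  2  'ab'
   2  s[12:],s[22:]  1  'a'
   3  s[22:],s[9:]  2  'ae'
   4  s[9:],s[4:]  2  'ae'
   5  s[4:],s[20:]  1  'a'
   6  s[20:],s[11:]  0  ''
   7  s[11:],s[25:]  1  'b'
   8  s[25:],s[13:]  1  'b'
   9  s[13:],s[26:]  0  ''
  10  s[26:],s[16:]  1  'c'
  11  s[16:],s[7:]  1  'c'
  12  s[7:],s[2:]  1  'c'
  13  s[2:],s[15:]  0  ''
  14  s[15:],s[17:]  1  'd'
  15  s[17:],s[18:]  1  'd'
  16  s[18:],s[0:]  1  'd'
  17  s[0:],s[23:]  0  ''
  18  s[23:],s[8:]  2  'ea'
  19  s[8:],s[19:]  2  'ea'
  20  s[19:],s[10:]  1  'e'
  21  s[10:],s[6:]  1  'e'
  22  s[6:],s[14:]  1  'e'
  23  s[14:],s[5:]  1  'e'
  24  s[5:],s[21:]  0  ''
  25  s[21:],s[3:]  3  'fae'
  26  s[3:],s[1:]  1  'f'

n(n+1)/2 = 27·28/2 = 378
Σ LCP = 0 + 2 + 1 + 2 + 2 + 1 + 0 + 1 + 1 + 0 + 1 + 1 + 1 + 0 + 1 + 1 + 1 + 0 + 2 + 2 + 1 + 1 + 1 + 1 + 0 + 3 + 1 = 28
distinct = 378 − 28 = 350

350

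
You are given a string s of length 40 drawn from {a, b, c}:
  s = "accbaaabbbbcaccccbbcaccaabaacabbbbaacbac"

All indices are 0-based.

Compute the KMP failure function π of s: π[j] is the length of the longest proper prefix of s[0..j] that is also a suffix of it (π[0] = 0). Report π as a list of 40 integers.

[0, 0, 0, 0, 1, 1, 1, 0, 0, 0, 0, 0, 1, 2, 3, 0, 0, 0, 0, 0, 1, 2, 3, 1, 1, 0, 1, 1, 2, 1, 0, 0, 0, 0, 1, 1, 2, 0, 1, 2]

π[0] = 0
j=1 s[j]='c': π[1]=0 (border '')
j=2 s[j]='c': π[2]=0 (border '')
j=3 s[j]='b': π[3]=0 (border '')
j=4 s[j]='a': π[4]=1 (border 'a')
j=5 s[j]='a': k: 1→0; π[5]=1 (border 'a')
j=6 s[j]='a': k: 1→0; π[6]=1 (border 'a')
j=7 s[j]='b': k: 1→0; π[7]=0 (border '')
j=8 s[j]='b': π[8]=0 (border '')
j=9 s[j]='b': π[9]=0 (border '')
j=10 s[j]='b': π[10]=0 (border '')
j=11 s[j]='c': π[11]=0 (border '')
j=12 s[j]='a': π[12]=1 (border 'a')
j=13 s[j]='c': π[13]=2 (border 'ac')
j=14 s[j]='c': π[14]=3 (border 'acc')
j=15 s[j]='c': k: 3→0; π[15]=0 (border '')
j=16 s[j]='c': π[16]=0 (border '')
j=17 s[j]='b': π[17]=0 (border '')
j=18 s[j]='b': π[18]=0 (border '')
j=19 s[j]='c': π[19]=0 (border '')
j=20 s[j]='a': π[20]=1 (border 'a')
j=21 s[j]='c': π[21]=2 (border 'ac')
j=22 s[j]='c': π[22]=3 (border 'acc')
j=23 s[j]='a': k: 3→0; π[23]=1 (border 'a')
j=24 s[j]='a': k: 1→0; π[24]=1 (border 'a')
j=25 s[j]='b': k: 1→0; π[25]=0 (border '')
j=26 s[j]='a': π[26]=1 (border 'a')
j=27 s[j]='a': k: 1→0; π[27]=1 (border 'a')
j=28 s[j]='c': π[28]=2 (border 'ac')
j=29 s[j]='a': k: 2→0; π[29]=1 (border 'a')
j=30 s[j]='b': k: 1→0; π[30]=0 (border '')
j=31 s[j]='b': π[31]=0 (border '')
j=32 s[j]='b': π[32]=0 (border '')
j=33 s[j]='b': π[33]=0 (border '')
j=34 s[j]='a': π[34]=1 (border 'a')
j=35 s[j]='a': k: 1→0; π[35]=1 (border 'a')
j=36 s[j]='c': π[36]=2 (border 'ac')
j=37 s[j]='b': k: 2→0; π[37]=0 (border '')
j=38 s[j]='a': π[38]=1 (border 'a')
j=39 s[j]='c': π[39]=2 (border 'ac')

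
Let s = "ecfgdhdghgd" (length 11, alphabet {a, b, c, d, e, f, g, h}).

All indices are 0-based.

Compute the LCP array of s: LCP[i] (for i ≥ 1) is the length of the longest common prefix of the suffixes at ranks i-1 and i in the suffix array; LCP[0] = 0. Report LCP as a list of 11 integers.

sorted suffixes:
  #0 SA[0]=1  'cfgdhdghgd'
  #1 SA[1]=10  'd'
  #2 SA[2]=6  'dghgd'
  #3 SA[3]=4  'dhdghgd'
  #4 SA[4]=0  'ecfgdhdghgd'
  #5 SA[5]=2  'fgdhdghgd'
  #6 SA[6]=9  'gd'
  #7 SA[7]=3  'gdhdghgd'
  #8 SA[8]=7  'ghgd'
  #9 SA[9]=5  'hdghgd'
  #10 SA[10]=8  'hgd'

SA = [1, 10, 6, 4, 0, 2, 9, 3, 7, 5, 8]
i: (SA[i-1],SA[i]) lcp shared
  1: (1,10) 0 ''
  2: (10,6) 1 'd'
  3: (6,4) 1 'd'
  4: (4,0) 0 ''
  5: (0,2) 0 ''
  6: (2,9) 0 ''
  7: (9,3) 2 'gd'
  8: (3,7) 1 'g'
  9: (7,5) 0 ''
  10: (5,8) 1 'h'

[0, 0, 1, 1, 0, 0, 0, 2, 1, 0, 1]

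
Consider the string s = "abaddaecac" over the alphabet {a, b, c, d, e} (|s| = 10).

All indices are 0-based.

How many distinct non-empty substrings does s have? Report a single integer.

50

rank | idx | suffix
   0 |   0 | abaddaecac
   1 |   8 | ac
   2 |   2 | addaecac
   3 |   5 | aecac
   4 |   1 | baddaecac
   5 |   9 | c
   6 |   7 | cac
   7 |   4 | daecac
   8 |   3 | ddaecac
   9 |   6 | ecac

SA = [0, 8, 2, 5, 1, 9, 7, 4, 3, 6]
rank  pair      lcp
   1  s[0:],s[8:]  1  'a'
   2  s[8:],s[2:]  1  'a'
   3  s[2:],s[5:]  1  'a'
   4  s[5:],s[1:]  0  ''
   5  s[1:],s[9:]  0  ''
   6  s[9:],s[7:]  1  'c'
   7  s[7:],s[4:]  0  ''
   8  s[4:],s[3:]  1  'd'
   9  s[3:],s[6:]  0  ''

n(n+1)/2 = 10·11/2 = 55
Σ LCP = 0 + 1 + 1 + 1 + 0 + 0 + 1 + 0 + 1 + 0 = 5
distinct = 55 − 5 = 50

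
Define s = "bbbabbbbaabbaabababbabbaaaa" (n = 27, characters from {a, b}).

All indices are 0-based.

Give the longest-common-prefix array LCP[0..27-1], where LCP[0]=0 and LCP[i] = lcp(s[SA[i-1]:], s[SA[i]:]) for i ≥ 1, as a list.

sorted suffixes:
  #0 SA[0]=26  'a'
  #1 SA[1]=25  'aa'
  #2 SA[2]=24  'aaa'
  #3 SA[3]=23  'aaaa'
  #4 SA[4]=12  'aabababbabbaaaa'
  #5 SA[5]=8  'aabbaabababbabbaaaa'
  #6 SA[6]=13  'abababbabbaaaa'
  #7 SA[7]=15  'ababbabbaaaa'
  #8 SA[8]=20  'abbaaaa'
  #9 SA[9]=9  'abbaabababbabbaaaa'
  #10 SA[10]=17  'abbabbaaaa'
  #11 SA[11]=3  'abbbbaabbaabababbabbaaaa'
  #12 SA[12]=22  'baaaa'
  #13 SA[13]=11  'baabababbabbaaaa'
  #14 SA[14]=7  'baabbaabababbabbaaaa'
  #15 SA[15]=14  'bababbabbaaaa'
  #16 SA[16]=19  'babbaaaa'
  #17 SA[17]=16  'babbabbaaaa'
  #18 SA[18]=2  'babbbbaabbaabababbabbaaaa'
  #19 SA[19]=21  'bbaaaa'
  #20 SA[20]=10  'bbaabababbabbaaaa'
  #21 SA[21]=6  'bbaabbaabababbabbaaaa'
  #22 SA[22]=18  'bbabbaaaa'
  #23 SA[23]=1  'bbabbbbaabbaabababbabbaaaa'
  #24 SA[24]=5  'bbbaabbaabababbabbaaaa'
  #25 SA[25]=0  'bbbabbbbaabbaabababbabbaaaa'
  #26 SA[26]=4  'bbbbaabbaabababbabbaaaa'

SA = [26, 25, 24, 23, 12, 8, 13, 15, 20, 9, 17, 3, 22, 11, 7, 14, 19, 16, 2, 21, 10, 6, 18, 1, 5, 0, 4]
i: (SA[i-1],SA[i]) lcp shared
  1: (26,25) 1 'a'
  2: (25,24) 2 'aa'
  3: (24,23) 3 'aaa'
  4: (23,12) 2 'aa'
  5: (12,8) 3 'aab'
  6: (8,13) 1 'a'
  7: (13,15) 4 'abab'
  8: (15,20) 2 'ab'
  9: (20,9) 5 'abbaa'
  10: (9,17) 4 'abba'
  11: (17,3) 3 'abb'
  12: (3,22) 0 ''
  13: (22,11) 3 'baa'
  14: (11,7) 4 'baab'
  15: (7,14) 2 'ba'
  16: (14,19) 3 'bab'
  17: (19,16) 5 'babba'
  18: (16,2) 4 'babb'
  19: (2,21) 1 'b'
  20: (21,10) 4 'bbaa'
  21: (10,6) 5 'bbaab'
  22: (6,18) 3 'bba'
  23: (18,1) 5 'bbabb'
  24: (1,5) 2 'bb'
  25: (5,0) 4 'bbba'
  26: (0,4) 3 'bbb'

[0, 1, 2, 3, 2, 3, 1, 4, 2, 5, 4, 3, 0, 3, 4, 2, 3, 5, 4, 1, 4, 5, 3, 5, 2, 4, 3]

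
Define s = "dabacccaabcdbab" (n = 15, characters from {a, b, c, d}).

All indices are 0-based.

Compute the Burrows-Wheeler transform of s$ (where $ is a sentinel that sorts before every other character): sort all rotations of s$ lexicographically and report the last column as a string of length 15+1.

rank  rotation          last
    0  $dabacccaabcdbab  b
    1  aabcdbab$dabaccc  c
    2  ab$dabacccaabcdb  b
    3  abacccaabcdbab$d  d
    4  abcdbab$dabaccca  a
    5  acccaabcdbab$dab  b
    6  b$dabacccaabcdba  a
    7  bab$dabacccaabcd  d
    8  bacccaabcdbab$da  a
    9  bcdbab$dabacccaa  a
   10  caabcdbab$dabacc  c
   11  ccaabcdbab$dabac  c
   12  cccaabcdbab$daba  a
   13  cdbab$dabacccaab  b
   14  dabacccaabcdbab$  $
   15  dbab$dabacccaabc  c

bcbdabadaaccab$c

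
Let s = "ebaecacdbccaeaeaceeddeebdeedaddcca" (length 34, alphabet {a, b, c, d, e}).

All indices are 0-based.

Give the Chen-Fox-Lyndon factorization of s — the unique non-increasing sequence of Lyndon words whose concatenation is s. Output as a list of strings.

emit factor 1: 'e' (i=0, period=1)
emit factor 2: 'b' (i=1, period=1)
emit factor 3: 'aec' (i=2, period=3)
emit factor 4: 'acdbccaeaeaceeddeebdeedaddcc' (i=5, period=28)
emit factor 5: 'a' (i=33, period=1)

["e", "b", "aec", "acdbccaeaeaceeddeebdeedaddcc", "a"]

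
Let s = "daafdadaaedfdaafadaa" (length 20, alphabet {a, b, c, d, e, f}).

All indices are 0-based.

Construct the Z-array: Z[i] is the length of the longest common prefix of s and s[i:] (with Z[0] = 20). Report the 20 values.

[20, 0, 0, 0, 2, 0, 3, 0, 0, 0, 1, 0, 4, 0, 0, 0, 0, 3, 0, 0]

Z[0]=20
i=1: fresh scan; Z[1]=0
i=2: fresh scan; Z[2]=0
i=3: fresh scan; Z[3]=0
i=4: fresh scan; Z[4]=2 scan→box=[4,6)
i=5: min(r-i=1, Z[1]=0)=0; Z[5]=0
i=6: fresh scan; Z[6]=3 scan→box=[6,9)
i=7: min(r-i=2, Z[1]=0)=0; Z[7]=0
i=8: min(r-i=1, Z[2]=0)=0; Z[8]=0
i=9: fresh scan; Z[9]=0
i=10: fresh scan; Z[10]=1 scan→box=[10,11)
i=11: fresh scan; Z[11]=0
i=12: fresh scan; Z[12]=4 scan→box=[12,16)
i=13: min(r-i=3, Z[1]=0)=0; Z[13]=0
i=14: min(r-i=2, Z[2]=0)=0; Z[14]=0
i=15: min(r-i=1, Z[3]=0)=0; Z[15]=0
i=16: fresh scan; Z[16]=0
i=17: fresh scan; Z[17]=3 scan→box=[17,20)
i=18: min(r-i=2, Z[1]=0)=0; Z[18]=0
i=19: min(r-i=1, Z[2]=0)=0; Z[19]=0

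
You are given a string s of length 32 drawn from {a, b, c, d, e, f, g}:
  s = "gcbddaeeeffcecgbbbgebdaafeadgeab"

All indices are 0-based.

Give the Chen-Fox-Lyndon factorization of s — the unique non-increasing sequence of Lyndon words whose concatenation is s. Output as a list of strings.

["g", "c", "bdd", "aeeeffcecgbbbgebd", "aafeadgeab"]

emit factor 1: 'g' (i=0, period=1)
emit factor 2: 'c' (i=1, period=1)
emit factor 3: 'bdd' (i=2, period=3)
emit factor 4: 'aeeeffcecgbbbgebd' (i=5, period=17)
emit factor 5: 'aafeadgeab' (i=22, period=10)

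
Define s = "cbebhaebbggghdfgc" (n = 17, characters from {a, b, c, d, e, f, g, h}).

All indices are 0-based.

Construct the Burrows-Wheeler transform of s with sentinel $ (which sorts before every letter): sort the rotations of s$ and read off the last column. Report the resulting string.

rank  rotation            last
    0  $cbebhaebbggghdfgc  c
    1  aebbggghdfgc$cbebh  h
    2  bbggghdfgc$cbebhae  e
    3  bebhaebbggghdfgc$c  c
    4  bggghdfgc$cbebhaeb  b
    5  bhaebbggghdfgc$cbe  e
    6  c$cbebhaebbggghdfg  g
    7  cbebhaebbggghdfgc$  $
    8  dfgc$cbebhaebbgggh  h
    9  ebbggghdfgc$cbebha  a
   10  ebhaebbggghdfgc$cb  b
   11  fgc$cbebhaebbggghd  d
   12  gc$cbebhaebbggghdf  f
   13  ggghdfgc$cbebhaebb  b
   14  gghdfgc$cbebhaebbg  g
   15  ghdfgc$cbebhaebbgg  g
   16  haebbggghdfgc$cbeb  b
   17  hdfgc$cbebhaebbggg  g

checbeg$habdfbggbg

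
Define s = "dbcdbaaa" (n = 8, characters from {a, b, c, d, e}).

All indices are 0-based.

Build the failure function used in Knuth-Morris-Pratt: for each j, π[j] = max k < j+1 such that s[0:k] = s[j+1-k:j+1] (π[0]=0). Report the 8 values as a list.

π[0] = 0
j=1 s[j]='b': π[1]=0 (border '')
j=2 s[j]='c': π[2]=0 (border '')
j=3 s[j]='d': π[3]=1 (border 'd')
j=4 s[j]='b': π[4]=2 (border 'db')
j=5 s[j]='a': k: 2→0; π[5]=0 (border '')
j=6 s[j]='a': π[6]=0 (border '')
j=7 s[j]='a': π[7]=0 (border '')

[0, 0, 0, 1, 2, 0, 0, 0]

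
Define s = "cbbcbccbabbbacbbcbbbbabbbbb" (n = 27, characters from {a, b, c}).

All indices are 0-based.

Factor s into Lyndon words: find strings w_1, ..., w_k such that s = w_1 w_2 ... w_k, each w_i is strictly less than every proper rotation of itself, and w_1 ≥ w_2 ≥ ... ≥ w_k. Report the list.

emit factor 1: 'c' (i=0, period=1)
emit factor 2: 'bbcbcc' (i=1, period=6)
emit factor 3: 'b' (i=7, period=1)
emit factor 4: 'abbbacbbcbbbbabbbbb' (i=8, period=19)

["c", "bbcbcc", "b", "abbbacbbcbbbbabbbbb"]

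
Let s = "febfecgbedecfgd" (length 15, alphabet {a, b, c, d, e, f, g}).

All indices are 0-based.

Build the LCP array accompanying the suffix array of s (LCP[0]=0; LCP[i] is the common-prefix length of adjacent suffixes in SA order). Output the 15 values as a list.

rank→(start, suffix):
  0 → (7, 'bedecfgd')
  1 → (2, 'bfecgbedecfgd')
  2 → (11, 'cfgd')
  3 → (5, 'cgbedecfgd')
  4 → (14, 'd')
  5 → (9, 'decfgd')
  6 → (1, 'ebfecgbedecfgd')
  7 → (10, 'ecfgd')
  8 → (4, 'ecgbedecfgd')
  9 → (8, 'edecfgd')
  10 → (0, 'febfecgbedecfgd')
  11 → (3, 'fecgbedecfgd')
  12 → (12, 'fgd')
  13 → (6, 'gbedecfgd')
  14 → (13, 'gd')

SA = [7, 2, 11, 5, 14, 9, 1, 10, 4, 8, 0, 3, 12, 6, 13]
i: (SA[i-1],SA[i]) lcp shared
  1: (7,2) 1 'b'
  2: (2,11) 0 ''
  3: (11,5) 1 'c'
  4: (5,14) 0 ''
  5: (14,9) 1 'd'
  6: (9,1) 0 ''
  7: (1,10) 1 'e'
  8: (10,4) 2 'ec'
  9: (4,8) 1 'e'
  10: (8,0) 0 ''
  11: (0,3) 2 'fe'
  12: (3,12) 1 'f'
  13: (12,6) 0 ''
  14: (6,13) 1 'g'

[0, 1, 0, 1, 0, 1, 0, 1, 2, 1, 0, 2, 1, 0, 1]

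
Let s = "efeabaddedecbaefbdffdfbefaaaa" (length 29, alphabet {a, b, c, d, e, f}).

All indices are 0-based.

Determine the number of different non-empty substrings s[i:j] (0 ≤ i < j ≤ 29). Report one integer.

403

rank→(start, suffix):
  0 → (28, 'a')
  1 → (27, 'aa')
  2 → (26, 'aaa')
  3 → (25, 'aaaa')
  4 → (3, 'abaddedecbaefbdffdfbefaaaa')
  5 → (5, 'addedecbaefbdffdfbefaaaa')
  6 → (13, 'aefbdffdfbefaaaa')
  7 → (4, 'baddedecbaefbdffdfbefaaaa')
  8 → (12, 'baefbdffdfbefaaaa')
  9 → (16, 'bdffdfbefaaaa')
  10 → (22, 'befaaaa')
  11 → (11, 'cbaefbdffdfbefaaaa')
  12 → (6, 'ddedecbaefbdffdfbefaaaa')
  13 → (9, 'decbaefbdffdfbefaaaa')
  14 → (7, 'dedecbaefbdffdfbefaaaa')
  15 → (20, 'dfbefaaaa')
  16 → (17, 'dffdfbefaaaa')
  17 → (2, 'eabaddedecbaefbdffdfbefaaaa')
  18 → (10, 'ecbaefbdffdfbefaaaa')
  19 → (8, 'edecbaefbdffdfbefaaaa')
  20 → (23, 'efaaaa')
  21 → (14, 'efbdffdfbefaaaa')
  22 → (0, 'efeabaddedecbaefbdffdfbefaaaa')
  23 → (24, 'faaaa')
  24 → (15, 'fbdffdfbefaaaa')
  25 → (21, 'fbefaaaa')
  26 → (19, 'fdfbefaaaa')
  27 → (1, 'feabaddedecbaefbdffdfbefaaaa')
  28 → (18, 'ffdfbefaaaa')

SA = [28, 27, 26, 25, 3, 5, 13, 4, 12, 16, 22, 11, 6, 9, 7, 20, 17, 2, 10, 8, 23, 14, 0, 24, 15, 21, 19, 1, 18]
[i] adj suffixes → lcp
  [1] 28/27 → 1 ('a')
  [2] 27/26 → 2 ('aa')
  [3] 26/25 → 3 ('aaa')
  [4] 25/3 → 1 ('a')
  [5] 3/5 → 1 ('a')
  [6] 5/13 → 1 ('a')
  [7] 13/4 → 0 ('')
  [8] 4/12 → 2 ('ba')
  [9] 12/16 → 1 ('b')
  [10] 16/22 → 1 ('b')
  [11] 22/11 → 0 ('')
  [12] 11/6 → 0 ('')
  [13] 6/9 → 1 ('d')
  [14] 9/7 → 2 ('de')
  [15] 7/20 → 1 ('d')
  [16] 20/17 → 2 ('df')
  [17] 17/2 → 0 ('')
  [18] 2/10 → 1 ('e')
  [19] 10/8 → 1 ('e')
  [20] 8/23 → 1 ('e')
  [21] 23/14 → 2 ('ef')
  [22] 14/0 → 2 ('ef')
  [23] 0/24 → 0 ('')
  [24] 24/15 → 1 ('f')
  [25] 15/21 → 2 ('fb')
  [26] 21/19 → 1 ('f')
  [27] 19/1 → 1 ('f')
  [28] 1/18 → 1 ('f')

n(n+1)/2 = 29·30/2 = 435
Σ LCP = 0 + 1 + 2 + 3 + 1 + 1 + 1 + 0 + 2 + 1 + 1 + 0 + 0 + 1 + 2 + 1 + 2 + 0 + 1 + 1 + 1 + 2 + 2 + 0 + 1 + 2 + 1 + 1 + 1 = 32
distinct = 435 − 32 = 403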